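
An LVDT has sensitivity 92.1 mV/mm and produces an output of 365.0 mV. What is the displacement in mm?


Displacement = Vout / sensitivity.
d = 365.0 / 92.1
d = 3.963 mm

3.963 mm


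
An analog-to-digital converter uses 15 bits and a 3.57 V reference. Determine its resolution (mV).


The resolution (LSB) of an ADC is Vref / 2^n.
LSB = 3.57 / 2^15
LSB = 3.57 / 32768
LSB = 0.00010895 V = 0.10894775 mV

0.10894775 mV


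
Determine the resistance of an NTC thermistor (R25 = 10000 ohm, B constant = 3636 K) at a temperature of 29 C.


NTC thermistor equation: Rt = R25 * exp(B * (1/T - 1/T25)).
T in Kelvin: 302.15 K, T25 = 298.15 K
1/T - 1/T25 = 1/302.15 - 1/298.15 = -4.44e-05
B * (1/T - 1/T25) = 3636 * -4.44e-05 = -0.1614
Rt = 10000 * exp(-0.1614) = 8509.1 ohm

8509.1 ohm


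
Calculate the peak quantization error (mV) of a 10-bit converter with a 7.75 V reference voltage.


The maximum quantization error is +/- LSB/2.
LSB = Vref / 2^n = 7.75 / 1024 = 0.00756836 V
Max error = LSB / 2 = 0.00756836 / 2 = 0.00378418 V
Max error = 3.7842 mV

3.7842 mV


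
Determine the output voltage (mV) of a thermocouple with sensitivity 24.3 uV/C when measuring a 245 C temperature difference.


The thermocouple output V = sensitivity * dT.
V = 24.3 uV/C * 245 C
V = 5953.5 uV
V = 5.954 mV

5.954 mV


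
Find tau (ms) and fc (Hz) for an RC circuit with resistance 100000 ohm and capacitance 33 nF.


Time constant: tau = R * C.
tau = 100000 * 3.30e-08 = 0.0033 s
tau = 3.3 ms
Cutoff frequency: fc = 1 / (2*pi*R*C).
fc = 1 / (2*pi*0.0033) = 48.23 Hz

tau = 3.3 ms, fc = 48.23 Hz


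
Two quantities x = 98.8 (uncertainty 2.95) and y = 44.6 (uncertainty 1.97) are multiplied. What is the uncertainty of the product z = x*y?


For a product z = x*y, the relative uncertainty is:
uz/z = sqrt((ux/x)^2 + (uy/y)^2)
Relative uncertainties: ux/x = 2.95/98.8 = 0.029858
uy/y = 1.97/44.6 = 0.04417
z = 98.8 * 44.6 = 4406.5
uz = 4406.5 * sqrt(0.029858^2 + 0.04417^2) = 234.934

234.934


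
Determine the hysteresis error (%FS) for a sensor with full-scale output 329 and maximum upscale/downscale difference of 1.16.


Hysteresis = (max difference / full scale) * 100%.
H = (1.16 / 329) * 100
H = 0.353 %FS

0.353 %FS


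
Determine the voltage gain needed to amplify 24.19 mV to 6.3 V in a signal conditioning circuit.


Gain = Vout / Vin (converting to same units).
G = 6.3 V / 24.19 mV
G = 6300.0 mV / 24.19 mV
G = 260.44

260.44


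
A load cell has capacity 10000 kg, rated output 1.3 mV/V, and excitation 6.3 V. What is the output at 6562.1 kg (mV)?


Vout = rated_output * Vex * (load / capacity).
Vout = 1.3 * 6.3 * (6562.1 / 10000)
Vout = 1.3 * 6.3 * 0.65621
Vout = 5.374 mV

5.374 mV


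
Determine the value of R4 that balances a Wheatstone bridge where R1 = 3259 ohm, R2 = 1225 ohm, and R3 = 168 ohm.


At balance: R1*R4 = R2*R3, so R4 = R2*R3/R1.
R4 = 1225 * 168 / 3259
R4 = 205800 / 3259
R4 = 63.15 ohm

63.15 ohm


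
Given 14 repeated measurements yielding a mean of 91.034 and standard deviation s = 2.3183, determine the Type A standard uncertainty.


The standard uncertainty for Type A evaluation is u = s / sqrt(n).
u = 2.3183 / sqrt(14)
u = 2.3183 / 3.7417
u = 0.6196

0.6196


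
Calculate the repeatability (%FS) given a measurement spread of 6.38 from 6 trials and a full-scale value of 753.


Repeatability = (spread / full scale) * 100%.
R = (6.38 / 753) * 100
R = 0.847 %FS

0.847 %FS


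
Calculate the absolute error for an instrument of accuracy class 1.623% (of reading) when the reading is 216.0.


Absolute error = (accuracy% / 100) * reading.
Error = (1.623 / 100) * 216.0
Error = 0.01623 * 216.0
Error = 3.5057

3.5057


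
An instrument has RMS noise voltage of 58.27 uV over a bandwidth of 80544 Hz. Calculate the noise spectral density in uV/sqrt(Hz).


Noise spectral density = Vrms / sqrt(BW).
NSD = 58.27 / sqrt(80544)
NSD = 58.27 / 283.8027
NSD = 0.2053 uV/sqrt(Hz)

0.2053 uV/sqrt(Hz)


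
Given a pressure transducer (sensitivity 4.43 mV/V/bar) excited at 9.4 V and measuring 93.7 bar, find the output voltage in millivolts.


Output = sensitivity * Vex * P.
Vout = 4.43 * 9.4 * 93.7
Vout = 41.642 * 93.7
Vout = 3901.86 mV

3901.86 mV


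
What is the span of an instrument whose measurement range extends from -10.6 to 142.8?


Span = upper range - lower range.
Span = 142.8 - (-10.6)
Span = 153.4

153.4


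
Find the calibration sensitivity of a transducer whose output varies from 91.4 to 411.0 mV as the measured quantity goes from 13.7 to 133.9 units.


Sensitivity = (y2 - y1) / (x2 - x1).
S = (411.0 - 91.4) / (133.9 - 13.7)
S = 319.6 / 120.2
S = 2.6589 mV/unit

2.6589 mV/unit


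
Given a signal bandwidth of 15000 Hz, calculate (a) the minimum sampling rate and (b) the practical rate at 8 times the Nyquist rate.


By Nyquist theorem, fs_min = 2 * fmax.
fs_min = 2 * 15000 = 30000 Hz
Practical rate = 8 * fs_min = 8 * 30000 = 240000 Hz

fs_min = 30000 Hz, fs_practical = 240000 Hz


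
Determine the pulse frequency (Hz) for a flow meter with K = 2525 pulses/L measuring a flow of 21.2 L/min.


Frequency = K * Q / 60 (converting L/min to L/s).
f = 2525 * 21.2 / 60
f = 53530.0 / 60
f = 892.17 Hz

892.17 Hz


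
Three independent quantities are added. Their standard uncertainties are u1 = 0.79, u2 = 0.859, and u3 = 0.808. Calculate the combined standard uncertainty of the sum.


For a sum of independent quantities, uc = sqrt(u1^2 + u2^2 + u3^2).
uc = sqrt(0.79^2 + 0.859^2 + 0.808^2)
uc = sqrt(0.6241 + 0.737881 + 0.652864)
uc = 1.4195

1.4195


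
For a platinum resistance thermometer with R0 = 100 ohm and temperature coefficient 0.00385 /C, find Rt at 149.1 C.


The RTD equation: Rt = R0 * (1 + alpha * T).
Rt = 100 * (1 + 0.00385 * 149.1)
Rt = 100 * (1 + 0.574035)
Rt = 100 * 1.574035
Rt = 157.403 ohm

157.403 ohm


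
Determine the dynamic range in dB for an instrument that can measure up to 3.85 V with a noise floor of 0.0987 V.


Dynamic range = 20 * log10(Vmax / Vnoise).
DR = 20 * log10(3.85 / 0.0987)
DR = 20 * log10(39.01)
DR = 31.82 dB

31.82 dB


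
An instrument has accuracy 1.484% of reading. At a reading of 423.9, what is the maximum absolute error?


Absolute error = (accuracy% / 100) * reading.
Error = (1.484 / 100) * 423.9
Error = 0.01484 * 423.9
Error = 6.2907

6.2907


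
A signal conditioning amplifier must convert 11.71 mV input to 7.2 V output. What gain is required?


Gain = Vout / Vin (converting to same units).
G = 7.2 V / 11.71 mV
G = 7200.0 mV / 11.71 mV
G = 614.86

614.86


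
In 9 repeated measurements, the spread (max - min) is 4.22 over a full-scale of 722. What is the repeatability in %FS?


Repeatability = (spread / full scale) * 100%.
R = (4.22 / 722) * 100
R = 0.584 %FS

0.584 %FS


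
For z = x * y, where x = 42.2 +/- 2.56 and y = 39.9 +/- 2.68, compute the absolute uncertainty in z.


For a product z = x*y, the relative uncertainty is:
uz/z = sqrt((ux/x)^2 + (uy/y)^2)
Relative uncertainties: ux/x = 2.56/42.2 = 0.060664
uy/y = 2.68/39.9 = 0.067168
z = 42.2 * 39.9 = 1683.8
uz = 1683.8 * sqrt(0.060664^2 + 0.067168^2) = 152.395

152.395


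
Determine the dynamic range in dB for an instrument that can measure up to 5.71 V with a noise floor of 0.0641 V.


Dynamic range = 20 * log10(Vmax / Vnoise).
DR = 20 * log10(5.71 / 0.0641)
DR = 20 * log10(89.08)
DR = 39.0 dB

39.0 dB


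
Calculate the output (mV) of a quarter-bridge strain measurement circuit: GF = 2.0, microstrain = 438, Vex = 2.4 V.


Quarter bridge output: Vout = (GF * epsilon * Vex) / 4.
Vout = (2.0 * 438e-6 * 2.4) / 4
Vout = 0.0021024 / 4 V
Vout = 0.0005256 V = 0.5256 mV

0.5256 mV


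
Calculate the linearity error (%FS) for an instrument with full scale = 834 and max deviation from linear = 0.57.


Linearity error = (max deviation / full scale) * 100%.
Linearity = (0.57 / 834) * 100
Linearity = 0.068 %FS

0.068 %FS


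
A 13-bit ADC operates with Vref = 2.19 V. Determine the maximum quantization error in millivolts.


The maximum quantization error is +/- LSB/2.
LSB = Vref / 2^n = 2.19 / 8192 = 0.00026733 V
Max error = LSB / 2 = 0.00026733 / 2 = 0.00013367 V
Max error = 0.1337 mV

0.1337 mV


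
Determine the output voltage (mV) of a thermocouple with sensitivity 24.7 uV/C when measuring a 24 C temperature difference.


The thermocouple output V = sensitivity * dT.
V = 24.7 uV/C * 24 C
V = 592.8 uV
V = 0.593 mV

0.593 mV


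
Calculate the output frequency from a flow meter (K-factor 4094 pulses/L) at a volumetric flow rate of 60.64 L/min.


Frequency = K * Q / 60 (converting L/min to L/s).
f = 4094 * 60.64 / 60
f = 248260.16 / 60
f = 4137.67 Hz

4137.67 Hz


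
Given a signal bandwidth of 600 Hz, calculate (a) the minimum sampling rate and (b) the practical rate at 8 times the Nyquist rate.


By Nyquist theorem, fs_min = 2 * fmax.
fs_min = 2 * 600 = 1200 Hz
Practical rate = 8 * fs_min = 8 * 1200 = 9600 Hz

fs_min = 1200 Hz, fs_practical = 9600 Hz


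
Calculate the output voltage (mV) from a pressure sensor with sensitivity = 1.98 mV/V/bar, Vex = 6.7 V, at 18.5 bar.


Output = sensitivity * Vex * P.
Vout = 1.98 * 6.7 * 18.5
Vout = 13.266 * 18.5
Vout = 245.42 mV

245.42 mV


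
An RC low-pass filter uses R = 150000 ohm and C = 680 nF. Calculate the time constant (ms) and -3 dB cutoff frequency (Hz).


Time constant: tau = R * C.
tau = 150000 * 6.80e-07 = 0.102 s
tau = 102.0 ms
Cutoff frequency: fc = 1 / (2*pi*R*C).
fc = 1 / (2*pi*0.102) = 1.56 Hz

tau = 102.0 ms, fc = 1.56 Hz


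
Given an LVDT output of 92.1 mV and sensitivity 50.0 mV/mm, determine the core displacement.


Displacement = Vout / sensitivity.
d = 92.1 / 50.0
d = 1.842 mm

1.842 mm


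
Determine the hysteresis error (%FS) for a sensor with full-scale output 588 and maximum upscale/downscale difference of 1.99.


Hysteresis = (max difference / full scale) * 100%.
H = (1.99 / 588) * 100
H = 0.338 %FS

0.338 %FS


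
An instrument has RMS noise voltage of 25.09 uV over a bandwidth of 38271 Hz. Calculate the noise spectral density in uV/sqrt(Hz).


Noise spectral density = Vrms / sqrt(BW).
NSD = 25.09 / sqrt(38271)
NSD = 25.09 / 195.6298
NSD = 0.1283 uV/sqrt(Hz)

0.1283 uV/sqrt(Hz)


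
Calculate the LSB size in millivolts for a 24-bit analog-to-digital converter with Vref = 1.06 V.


The resolution (LSB) of an ADC is Vref / 2^n.
LSB = 1.06 / 2^24
LSB = 1.06 / 16777216
LSB = 6e-08 V = 6.318e-05 mV

6.318e-05 mV


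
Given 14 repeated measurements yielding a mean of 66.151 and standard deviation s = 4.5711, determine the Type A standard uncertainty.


The standard uncertainty for Type A evaluation is u = s / sqrt(n).
u = 4.5711 / sqrt(14)
u = 4.5711 / 3.7417
u = 1.2217

1.2217


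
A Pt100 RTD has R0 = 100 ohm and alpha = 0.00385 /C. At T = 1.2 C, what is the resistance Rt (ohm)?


The RTD equation: Rt = R0 * (1 + alpha * T).
Rt = 100 * (1 + 0.00385 * 1.2)
Rt = 100 * (1 + 0.00462)
Rt = 100 * 1.00462
Rt = 100.462 ohm

100.462 ohm


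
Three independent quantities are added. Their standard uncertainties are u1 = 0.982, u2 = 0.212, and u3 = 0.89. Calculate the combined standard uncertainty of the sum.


For a sum of independent quantities, uc = sqrt(u1^2 + u2^2 + u3^2).
uc = sqrt(0.982^2 + 0.212^2 + 0.89^2)
uc = sqrt(0.964324 + 0.044944 + 0.7921)
uc = 1.3422

1.3422


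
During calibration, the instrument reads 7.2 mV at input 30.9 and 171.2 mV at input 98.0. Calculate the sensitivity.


Sensitivity = (y2 - y1) / (x2 - x1).
S = (171.2 - 7.2) / (98.0 - 30.9)
S = 164.0 / 67.1
S = 2.4441 mV/unit

2.4441 mV/unit


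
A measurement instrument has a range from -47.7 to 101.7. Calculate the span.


Span = upper range - lower range.
Span = 101.7 - (-47.7)
Span = 149.4

149.4


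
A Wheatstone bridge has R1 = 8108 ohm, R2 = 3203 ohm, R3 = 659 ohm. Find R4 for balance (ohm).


At balance: R1*R4 = R2*R3, so R4 = R2*R3/R1.
R4 = 3203 * 659 / 8108
R4 = 2110777 / 8108
R4 = 260.33 ohm

260.33 ohm


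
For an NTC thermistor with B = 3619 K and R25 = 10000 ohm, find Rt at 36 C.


NTC thermistor equation: Rt = R25 * exp(B * (1/T - 1/T25)).
T in Kelvin: 309.15 K, T25 = 298.15 K
1/T - 1/T25 = 1/309.15 - 1/298.15 = -0.00011934
B * (1/T - 1/T25) = 3619 * -0.00011934 = -0.4319
Rt = 10000 * exp(-0.4319) = 6492.8 ohm

6492.8 ohm


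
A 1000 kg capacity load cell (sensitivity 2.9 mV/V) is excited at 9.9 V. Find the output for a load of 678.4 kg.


Vout = rated_output * Vex * (load / capacity).
Vout = 2.9 * 9.9 * (678.4 / 1000)
Vout = 2.9 * 9.9 * 0.6784
Vout = 19.477 mV

19.477 mV


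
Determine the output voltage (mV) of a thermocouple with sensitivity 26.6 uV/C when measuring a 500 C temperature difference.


The thermocouple output V = sensitivity * dT.
V = 26.6 uV/C * 500 C
V = 13300.0 uV
V = 13.3 mV

13.3 mV


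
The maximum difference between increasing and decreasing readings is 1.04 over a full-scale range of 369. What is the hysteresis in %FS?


Hysteresis = (max difference / full scale) * 100%.
H = (1.04 / 369) * 100
H = 0.282 %FS

0.282 %FS


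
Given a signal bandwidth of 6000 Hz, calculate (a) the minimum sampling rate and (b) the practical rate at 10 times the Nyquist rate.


By Nyquist theorem, fs_min = 2 * fmax.
fs_min = 2 * 6000 = 12000 Hz
Practical rate = 10 * fs_min = 10 * 12000 = 120000 Hz

fs_min = 12000 Hz, fs_practical = 120000 Hz


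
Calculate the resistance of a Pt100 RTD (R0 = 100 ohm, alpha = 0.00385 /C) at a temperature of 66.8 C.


The RTD equation: Rt = R0 * (1 + alpha * T).
Rt = 100 * (1 + 0.00385 * 66.8)
Rt = 100 * (1 + 0.25718)
Rt = 100 * 1.25718
Rt = 125.718 ohm

125.718 ohm


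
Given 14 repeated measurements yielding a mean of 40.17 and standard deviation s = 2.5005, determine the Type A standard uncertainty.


The standard uncertainty for Type A evaluation is u = s / sqrt(n).
u = 2.5005 / sqrt(14)
u = 2.5005 / 3.7417
u = 0.6683

0.6683


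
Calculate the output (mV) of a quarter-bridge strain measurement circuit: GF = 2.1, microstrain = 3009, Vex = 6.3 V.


Quarter bridge output: Vout = (GF * epsilon * Vex) / 4.
Vout = (2.1 * 3009e-6 * 6.3) / 4
Vout = 0.03980907 / 4 V
Vout = 0.00995227 V = 9.9523 mV

9.9523 mV


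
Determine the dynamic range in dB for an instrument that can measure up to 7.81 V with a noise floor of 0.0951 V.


Dynamic range = 20 * log10(Vmax / Vnoise).
DR = 20 * log10(7.81 / 0.0951)
DR = 20 * log10(82.12)
DR = 38.29 dB

38.29 dB


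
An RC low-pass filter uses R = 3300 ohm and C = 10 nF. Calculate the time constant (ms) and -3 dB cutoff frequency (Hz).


Time constant: tau = R * C.
tau = 3300 * 1.00e-08 = 3.3e-05 s
tau = 0.033 ms
Cutoff frequency: fc = 1 / (2*pi*R*C).
fc = 1 / (2*pi*3.3e-05) = 4822.88 Hz

tau = 0.033 ms, fc = 4822.88 Hz


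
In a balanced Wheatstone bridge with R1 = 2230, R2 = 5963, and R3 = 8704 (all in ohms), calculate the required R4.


At balance: R1*R4 = R2*R3, so R4 = R2*R3/R1.
R4 = 5963 * 8704 / 2230
R4 = 51901952 / 2230
R4 = 23274.42 ohm

23274.42 ohm


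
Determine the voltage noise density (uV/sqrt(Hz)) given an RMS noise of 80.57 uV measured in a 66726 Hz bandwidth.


Noise spectral density = Vrms / sqrt(BW).
NSD = 80.57 / sqrt(66726)
NSD = 80.57 / 258.3138
NSD = 0.3119 uV/sqrt(Hz)

0.3119 uV/sqrt(Hz)


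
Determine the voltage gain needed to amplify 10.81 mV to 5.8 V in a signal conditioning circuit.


Gain = Vout / Vin (converting to same units).
G = 5.8 V / 10.81 mV
G = 5800.0 mV / 10.81 mV
G = 536.54

536.54


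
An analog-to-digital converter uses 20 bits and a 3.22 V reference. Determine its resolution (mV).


The resolution (LSB) of an ADC is Vref / 2^n.
LSB = 3.22 / 2^20
LSB = 3.22 / 1048576
LSB = 3.07e-06 V = 0.00307083 mV

0.00307083 mV


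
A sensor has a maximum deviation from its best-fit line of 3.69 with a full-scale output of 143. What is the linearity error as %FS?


Linearity error = (max deviation / full scale) * 100%.
Linearity = (3.69 / 143) * 100
Linearity = 2.58 %FS

2.58 %FS


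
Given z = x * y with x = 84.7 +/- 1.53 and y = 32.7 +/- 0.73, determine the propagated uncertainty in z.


For a product z = x*y, the relative uncertainty is:
uz/z = sqrt((ux/x)^2 + (uy/y)^2)
Relative uncertainties: ux/x = 1.53/84.7 = 0.018064
uy/y = 0.73/32.7 = 0.022324
z = 84.7 * 32.7 = 2769.7
uz = 2769.7 * sqrt(0.018064^2 + 0.022324^2) = 79.537

79.537


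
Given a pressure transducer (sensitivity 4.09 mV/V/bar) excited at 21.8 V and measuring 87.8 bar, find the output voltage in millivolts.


Output = sensitivity * Vex * P.
Vout = 4.09 * 21.8 * 87.8
Vout = 89.162 * 87.8
Vout = 7828.42 mV

7828.42 mV


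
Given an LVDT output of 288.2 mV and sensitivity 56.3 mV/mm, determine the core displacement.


Displacement = Vout / sensitivity.
d = 288.2 / 56.3
d = 5.119 mm

5.119 mm


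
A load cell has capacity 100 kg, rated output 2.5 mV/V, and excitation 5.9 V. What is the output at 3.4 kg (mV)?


Vout = rated_output * Vex * (load / capacity).
Vout = 2.5 * 5.9 * (3.4 / 100)
Vout = 2.5 * 5.9 * 0.034
Vout = 0.501 mV

0.501 mV


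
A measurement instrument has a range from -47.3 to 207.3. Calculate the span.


Span = upper range - lower range.
Span = 207.3 - (-47.3)
Span = 254.6

254.6


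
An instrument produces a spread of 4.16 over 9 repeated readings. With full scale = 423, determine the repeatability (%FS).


Repeatability = (spread / full scale) * 100%.
R = (4.16 / 423) * 100
R = 0.983 %FS

0.983 %FS


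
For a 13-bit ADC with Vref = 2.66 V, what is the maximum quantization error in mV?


The maximum quantization error is +/- LSB/2.
LSB = Vref / 2^n = 2.66 / 8192 = 0.00032471 V
Max error = LSB / 2 = 0.00032471 / 2 = 0.00016235 V
Max error = 0.1624 mV

0.1624 mV


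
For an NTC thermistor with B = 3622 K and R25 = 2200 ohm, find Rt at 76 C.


NTC thermistor equation: Rt = R25 * exp(B * (1/T - 1/T25)).
T in Kelvin: 349.15 K, T25 = 298.15 K
1/T - 1/T25 = 1/349.15 - 1/298.15 = -0.00048992
B * (1/T - 1/T25) = 3622 * -0.00048992 = -1.7745
Rt = 2200 * exp(-1.7745) = 373.1 ohm

373.1 ohm


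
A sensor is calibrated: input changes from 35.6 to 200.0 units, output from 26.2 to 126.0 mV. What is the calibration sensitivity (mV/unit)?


Sensitivity = (y2 - y1) / (x2 - x1).
S = (126.0 - 26.2) / (200.0 - 35.6)
S = 99.8 / 164.4
S = 0.6071 mV/unit

0.6071 mV/unit


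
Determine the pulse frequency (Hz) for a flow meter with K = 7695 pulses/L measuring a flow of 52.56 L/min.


Frequency = K * Q / 60 (converting L/min to L/s).
f = 7695 * 52.56 / 60
f = 404449.2 / 60
f = 6740.82 Hz

6740.82 Hz


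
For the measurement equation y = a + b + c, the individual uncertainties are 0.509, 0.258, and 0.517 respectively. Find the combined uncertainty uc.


For a sum of independent quantities, uc = sqrt(u1^2 + u2^2 + u3^2).
uc = sqrt(0.509^2 + 0.258^2 + 0.517^2)
uc = sqrt(0.259081 + 0.066564 + 0.267289)
uc = 0.77

0.77


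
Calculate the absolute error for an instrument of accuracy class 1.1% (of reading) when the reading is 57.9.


Absolute error = (accuracy% / 100) * reading.
Error = (1.1 / 100) * 57.9
Error = 0.011 * 57.9
Error = 0.6369

0.6369


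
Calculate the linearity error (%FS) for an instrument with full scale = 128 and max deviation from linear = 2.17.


Linearity error = (max deviation / full scale) * 100%.
Linearity = (2.17 / 128) * 100
Linearity = 1.695 %FS

1.695 %FS


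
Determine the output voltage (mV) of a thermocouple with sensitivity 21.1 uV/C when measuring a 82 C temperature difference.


The thermocouple output V = sensitivity * dT.
V = 21.1 uV/C * 82 C
V = 1730.2 uV
V = 1.73 mV

1.73 mV


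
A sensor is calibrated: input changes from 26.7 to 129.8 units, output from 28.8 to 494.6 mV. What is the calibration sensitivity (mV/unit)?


Sensitivity = (y2 - y1) / (x2 - x1).
S = (494.6 - 28.8) / (129.8 - 26.7)
S = 465.8 / 103.1
S = 4.5179 mV/unit

4.5179 mV/unit


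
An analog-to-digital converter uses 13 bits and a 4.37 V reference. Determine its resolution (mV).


The resolution (LSB) of an ADC is Vref / 2^n.
LSB = 4.37 / 2^13
LSB = 4.37 / 8192
LSB = 0.00053345 V = 0.53344727 mV

0.53344727 mV


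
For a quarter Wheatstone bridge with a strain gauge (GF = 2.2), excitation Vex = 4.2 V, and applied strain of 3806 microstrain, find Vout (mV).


Quarter bridge output: Vout = (GF * epsilon * Vex) / 4.
Vout = (2.2 * 3806e-6 * 4.2) / 4
Vout = 0.03516744 / 4 V
Vout = 0.00879186 V = 8.7919 mV

8.7919 mV


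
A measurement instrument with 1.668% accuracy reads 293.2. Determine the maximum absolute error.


Absolute error = (accuracy% / 100) * reading.
Error = (1.668 / 100) * 293.2
Error = 0.01668 * 293.2
Error = 4.8906

4.8906


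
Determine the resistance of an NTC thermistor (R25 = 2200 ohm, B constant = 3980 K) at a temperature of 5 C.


NTC thermistor equation: Rt = R25 * exp(B * (1/T - 1/T25)).
T in Kelvin: 278.15 K, T25 = 298.15 K
1/T - 1/T25 = 1/278.15 - 1/298.15 = 0.00024117
B * (1/T - 1/T25) = 3980 * 0.00024117 = 0.9598
Rt = 2200 * exp(0.9598) = 5744.8 ohm

5744.8 ohm


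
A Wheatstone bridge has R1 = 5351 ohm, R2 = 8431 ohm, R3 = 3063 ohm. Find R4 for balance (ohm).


At balance: R1*R4 = R2*R3, so R4 = R2*R3/R1.
R4 = 8431 * 3063 / 5351
R4 = 25824153 / 5351
R4 = 4826.04 ohm

4826.04 ohm


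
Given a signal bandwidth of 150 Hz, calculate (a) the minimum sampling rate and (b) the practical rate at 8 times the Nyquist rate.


By Nyquist theorem, fs_min = 2 * fmax.
fs_min = 2 * 150 = 300 Hz
Practical rate = 8 * fs_min = 8 * 300 = 2400 Hz

fs_min = 300 Hz, fs_practical = 2400 Hz


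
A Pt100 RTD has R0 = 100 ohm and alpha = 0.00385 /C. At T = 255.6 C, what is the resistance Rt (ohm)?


The RTD equation: Rt = R0 * (1 + alpha * T).
Rt = 100 * (1 + 0.00385 * 255.6)
Rt = 100 * (1 + 0.98406)
Rt = 100 * 1.98406
Rt = 198.406 ohm

198.406 ohm


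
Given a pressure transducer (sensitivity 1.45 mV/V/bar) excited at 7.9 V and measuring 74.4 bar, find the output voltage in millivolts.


Output = sensitivity * Vex * P.
Vout = 1.45 * 7.9 * 74.4
Vout = 11.455 * 74.4
Vout = 852.25 mV

852.25 mV


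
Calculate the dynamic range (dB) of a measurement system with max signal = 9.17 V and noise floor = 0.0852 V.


Dynamic range = 20 * log10(Vmax / Vnoise).
DR = 20 * log10(9.17 / 0.0852)
DR = 20 * log10(107.63)
DR = 40.64 dB

40.64 dB


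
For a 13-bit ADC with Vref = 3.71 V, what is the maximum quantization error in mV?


The maximum quantization error is +/- LSB/2.
LSB = Vref / 2^n = 3.71 / 8192 = 0.00045288 V
Max error = LSB / 2 = 0.00045288 / 2 = 0.00022644 V
Max error = 0.2264 mV

0.2264 mV


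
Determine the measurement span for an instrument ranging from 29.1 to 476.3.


Span = upper range - lower range.
Span = 476.3 - (29.1)
Span = 447.2

447.2


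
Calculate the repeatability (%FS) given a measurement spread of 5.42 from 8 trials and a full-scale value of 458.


Repeatability = (spread / full scale) * 100%.
R = (5.42 / 458) * 100
R = 1.183 %FS

1.183 %FS


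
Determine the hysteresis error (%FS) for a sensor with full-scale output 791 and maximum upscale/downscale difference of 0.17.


Hysteresis = (max difference / full scale) * 100%.
H = (0.17 / 791) * 100
H = 0.021 %FS

0.021 %FS


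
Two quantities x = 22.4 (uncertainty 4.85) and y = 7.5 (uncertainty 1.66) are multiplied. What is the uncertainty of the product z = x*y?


For a product z = x*y, the relative uncertainty is:
uz/z = sqrt((ux/x)^2 + (uy/y)^2)
Relative uncertainties: ux/x = 4.85/22.4 = 0.216518
uy/y = 1.66/7.5 = 0.221333
z = 22.4 * 7.5 = 168.0
uz = 168.0 * sqrt(0.216518^2 + 0.221333^2) = 52.017

52.017


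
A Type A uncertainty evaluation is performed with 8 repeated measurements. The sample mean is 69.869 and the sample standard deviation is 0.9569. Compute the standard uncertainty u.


The standard uncertainty for Type A evaluation is u = s / sqrt(n).
u = 0.9569 / sqrt(8)
u = 0.9569 / 2.8284
u = 0.3383

0.3383


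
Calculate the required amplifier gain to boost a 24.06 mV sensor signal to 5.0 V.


Gain = Vout / Vin (converting to same units).
G = 5.0 V / 24.06 mV
G = 5000.0 mV / 24.06 mV
G = 207.81

207.81


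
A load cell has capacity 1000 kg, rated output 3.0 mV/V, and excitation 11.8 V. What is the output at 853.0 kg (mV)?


Vout = rated_output * Vex * (load / capacity).
Vout = 3.0 * 11.8 * (853.0 / 1000)
Vout = 3.0 * 11.8 * 0.853
Vout = 30.196 mV

30.196 mV


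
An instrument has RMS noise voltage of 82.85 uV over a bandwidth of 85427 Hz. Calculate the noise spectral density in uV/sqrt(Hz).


Noise spectral density = Vrms / sqrt(BW).
NSD = 82.85 / sqrt(85427)
NSD = 82.85 / 292.279
NSD = 0.2835 uV/sqrt(Hz)

0.2835 uV/sqrt(Hz)


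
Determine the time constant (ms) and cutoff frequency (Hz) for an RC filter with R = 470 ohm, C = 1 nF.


Time constant: tau = R * C.
tau = 470 * 1.00e-09 = 4.7e-07 s
tau = 0.0005 ms
Cutoff frequency: fc = 1 / (2*pi*R*C).
fc = 1 / (2*pi*4.7e-07) = 338627.54 Hz

tau = 0.0005 ms, fc = 338627.54 Hz


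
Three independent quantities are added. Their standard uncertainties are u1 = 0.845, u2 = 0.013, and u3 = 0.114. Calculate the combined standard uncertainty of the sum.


For a sum of independent quantities, uc = sqrt(u1^2 + u2^2 + u3^2).
uc = sqrt(0.845^2 + 0.013^2 + 0.114^2)
uc = sqrt(0.714025 + 0.000169 + 0.012996)
uc = 0.8528

0.8528


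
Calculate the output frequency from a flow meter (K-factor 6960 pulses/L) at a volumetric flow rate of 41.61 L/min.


Frequency = K * Q / 60 (converting L/min to L/s).
f = 6960 * 41.61 / 60
f = 289605.6 / 60
f = 4826.76 Hz

4826.76 Hz


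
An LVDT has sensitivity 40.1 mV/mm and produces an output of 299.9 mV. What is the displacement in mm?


Displacement = Vout / sensitivity.
d = 299.9 / 40.1
d = 7.479 mm

7.479 mm


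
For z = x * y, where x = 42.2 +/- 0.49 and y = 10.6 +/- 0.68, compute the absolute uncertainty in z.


For a product z = x*y, the relative uncertainty is:
uz/z = sqrt((ux/x)^2 + (uy/y)^2)
Relative uncertainties: ux/x = 0.49/42.2 = 0.011611
uy/y = 0.68/10.6 = 0.064151
z = 42.2 * 10.6 = 447.3
uz = 447.3 * sqrt(0.011611^2 + 0.064151^2) = 29.162

29.162


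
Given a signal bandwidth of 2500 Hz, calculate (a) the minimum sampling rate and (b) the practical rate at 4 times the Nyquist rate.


By Nyquist theorem, fs_min = 2 * fmax.
fs_min = 2 * 2500 = 5000 Hz
Practical rate = 4 * fs_min = 4 * 5000 = 20000 Hz

fs_min = 5000 Hz, fs_practical = 20000 Hz


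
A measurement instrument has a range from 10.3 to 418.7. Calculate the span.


Span = upper range - lower range.
Span = 418.7 - (10.3)
Span = 408.4

408.4


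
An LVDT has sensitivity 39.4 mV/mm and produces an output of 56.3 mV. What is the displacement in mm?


Displacement = Vout / sensitivity.
d = 56.3 / 39.4
d = 1.429 mm

1.429 mm


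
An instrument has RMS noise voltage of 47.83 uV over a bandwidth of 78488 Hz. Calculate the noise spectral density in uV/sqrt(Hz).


Noise spectral density = Vrms / sqrt(BW).
NSD = 47.83 / sqrt(78488)
NSD = 47.83 / 280.1571
NSD = 0.1707 uV/sqrt(Hz)

0.1707 uV/sqrt(Hz)


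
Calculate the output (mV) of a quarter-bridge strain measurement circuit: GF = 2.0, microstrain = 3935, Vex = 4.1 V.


Quarter bridge output: Vout = (GF * epsilon * Vex) / 4.
Vout = (2.0 * 3935e-6 * 4.1) / 4
Vout = 0.032267 / 4 V
Vout = 0.00806675 V = 8.0667 mV

8.0667 mV


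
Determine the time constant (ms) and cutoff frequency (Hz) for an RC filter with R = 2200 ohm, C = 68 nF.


Time constant: tau = R * C.
tau = 2200 * 6.80e-08 = 0.0001496 s
tau = 0.1496 ms
Cutoff frequency: fc = 1 / (2*pi*R*C).
fc = 1 / (2*pi*0.0001496) = 1063.87 Hz

tau = 0.1496 ms, fc = 1063.87 Hz


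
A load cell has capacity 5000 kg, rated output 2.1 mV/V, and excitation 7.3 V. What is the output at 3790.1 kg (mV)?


Vout = rated_output * Vex * (load / capacity).
Vout = 2.1 * 7.3 * (3790.1 / 5000)
Vout = 2.1 * 7.3 * 0.75802
Vout = 11.62 mV

11.62 mV


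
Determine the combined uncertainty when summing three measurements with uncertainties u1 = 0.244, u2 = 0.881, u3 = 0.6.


For a sum of independent quantities, uc = sqrt(u1^2 + u2^2 + u3^2).
uc = sqrt(0.244^2 + 0.881^2 + 0.6^2)
uc = sqrt(0.059536 + 0.776161 + 0.36)
uc = 1.0935

1.0935


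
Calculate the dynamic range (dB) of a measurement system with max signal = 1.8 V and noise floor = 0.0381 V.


Dynamic range = 20 * log10(Vmax / Vnoise).
DR = 20 * log10(1.8 / 0.0381)
DR = 20 * log10(47.24)
DR = 33.49 dB

33.49 dB


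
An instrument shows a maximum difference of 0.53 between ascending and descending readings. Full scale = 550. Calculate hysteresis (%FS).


Hysteresis = (max difference / full scale) * 100%.
H = (0.53 / 550) * 100
H = 0.096 %FS

0.096 %FS


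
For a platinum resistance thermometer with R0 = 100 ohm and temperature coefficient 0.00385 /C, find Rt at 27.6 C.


The RTD equation: Rt = R0 * (1 + alpha * T).
Rt = 100 * (1 + 0.00385 * 27.6)
Rt = 100 * (1 + 0.10626)
Rt = 100 * 1.10626
Rt = 110.626 ohm

110.626 ohm


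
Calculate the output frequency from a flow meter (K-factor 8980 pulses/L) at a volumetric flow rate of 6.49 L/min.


Frequency = K * Q / 60 (converting L/min to L/s).
f = 8980 * 6.49 / 60
f = 58280.2 / 60
f = 971.34 Hz

971.34 Hz


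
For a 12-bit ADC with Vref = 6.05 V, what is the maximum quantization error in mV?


The maximum quantization error is +/- LSB/2.
LSB = Vref / 2^n = 6.05 / 4096 = 0.00147705 V
Max error = LSB / 2 = 0.00147705 / 2 = 0.00073853 V
Max error = 0.7385 mV

0.7385 mV


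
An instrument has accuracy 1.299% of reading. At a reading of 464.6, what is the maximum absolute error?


Absolute error = (accuracy% / 100) * reading.
Error = (1.299 / 100) * 464.6
Error = 0.01299 * 464.6
Error = 6.0352

6.0352


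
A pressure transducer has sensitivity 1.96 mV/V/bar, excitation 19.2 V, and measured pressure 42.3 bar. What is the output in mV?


Output = sensitivity * Vex * P.
Vout = 1.96 * 19.2 * 42.3
Vout = 37.632 * 42.3
Vout = 1591.83 mV

1591.83 mV


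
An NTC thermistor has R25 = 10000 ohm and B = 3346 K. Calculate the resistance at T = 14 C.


NTC thermistor equation: Rt = R25 * exp(B * (1/T - 1/T25)).
T in Kelvin: 287.15 K, T25 = 298.15 K
1/T - 1/T25 = 1/287.15 - 1/298.15 = 0.00012848
B * (1/T - 1/T25) = 3346 * 0.00012848 = 0.4299
Rt = 10000 * exp(0.4299) = 15371.2 ohm

15371.2 ohm


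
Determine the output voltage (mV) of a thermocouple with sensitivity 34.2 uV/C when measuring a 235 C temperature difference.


The thermocouple output V = sensitivity * dT.
V = 34.2 uV/C * 235 C
V = 8037.0 uV
V = 8.037 mV

8.037 mV


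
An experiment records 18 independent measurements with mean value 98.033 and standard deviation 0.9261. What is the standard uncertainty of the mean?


The standard uncertainty for Type A evaluation is u = s / sqrt(n).
u = 0.9261 / sqrt(18)
u = 0.9261 / 4.2426
u = 0.2183

0.2183


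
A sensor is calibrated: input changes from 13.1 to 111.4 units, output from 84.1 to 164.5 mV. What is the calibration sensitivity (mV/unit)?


Sensitivity = (y2 - y1) / (x2 - x1).
S = (164.5 - 84.1) / (111.4 - 13.1)
S = 80.4 / 98.3
S = 0.8179 mV/unit

0.8179 mV/unit


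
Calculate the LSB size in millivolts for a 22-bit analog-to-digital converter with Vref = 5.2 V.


The resolution (LSB) of an ADC is Vref / 2^n.
LSB = 5.2 / 2^22
LSB = 5.2 / 4194304
LSB = 1.24e-06 V = 0.00123978 mV

0.00123978 mV


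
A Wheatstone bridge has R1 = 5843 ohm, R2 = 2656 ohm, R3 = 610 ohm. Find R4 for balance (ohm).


At balance: R1*R4 = R2*R3, so R4 = R2*R3/R1.
R4 = 2656 * 610 / 5843
R4 = 1620160 / 5843
R4 = 277.28 ohm

277.28 ohm


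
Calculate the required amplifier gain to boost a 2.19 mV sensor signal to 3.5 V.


Gain = Vout / Vin (converting to same units).
G = 3.5 V / 2.19 mV
G = 3500.0 mV / 2.19 mV
G = 1598.17

1598.17


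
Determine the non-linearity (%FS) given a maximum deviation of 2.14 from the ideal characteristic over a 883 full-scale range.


Linearity error = (max deviation / full scale) * 100%.
Linearity = (2.14 / 883) * 100
Linearity = 0.242 %FS

0.242 %FS


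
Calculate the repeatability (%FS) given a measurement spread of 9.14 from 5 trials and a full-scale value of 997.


Repeatability = (spread / full scale) * 100%.
R = (9.14 / 997) * 100
R = 0.917 %FS

0.917 %FS


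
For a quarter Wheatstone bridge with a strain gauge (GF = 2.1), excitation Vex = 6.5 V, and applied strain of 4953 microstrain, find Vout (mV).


Quarter bridge output: Vout = (GF * epsilon * Vex) / 4.
Vout = (2.1 * 4953e-6 * 6.5) / 4
Vout = 0.06760845 / 4 V
Vout = 0.01690211 V = 16.9021 mV

16.9021 mV


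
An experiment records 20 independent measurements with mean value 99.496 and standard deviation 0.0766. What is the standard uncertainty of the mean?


The standard uncertainty for Type A evaluation is u = s / sqrt(n).
u = 0.0766 / sqrt(20)
u = 0.0766 / 4.4721
u = 0.0171

0.0171


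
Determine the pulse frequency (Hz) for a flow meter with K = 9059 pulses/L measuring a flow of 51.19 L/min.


Frequency = K * Q / 60 (converting L/min to L/s).
f = 9059 * 51.19 / 60
f = 463730.21 / 60
f = 7728.84 Hz

7728.84 Hz


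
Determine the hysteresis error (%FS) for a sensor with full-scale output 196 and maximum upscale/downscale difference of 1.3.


Hysteresis = (max difference / full scale) * 100%.
H = (1.3 / 196) * 100
H = 0.663 %FS

0.663 %FS


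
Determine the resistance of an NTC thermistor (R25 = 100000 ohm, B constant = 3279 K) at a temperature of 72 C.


NTC thermistor equation: Rt = R25 * exp(B * (1/T - 1/T25)).
T in Kelvin: 345.15 K, T25 = 298.15 K
1/T - 1/T25 = 1/345.15 - 1/298.15 = -0.00045673
B * (1/T - 1/T25) = 3279 * -0.00045673 = -1.4976
Rt = 100000 * exp(-1.4976) = 22366.6 ohm

22366.6 ohm


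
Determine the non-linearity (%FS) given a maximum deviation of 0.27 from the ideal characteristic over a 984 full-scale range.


Linearity error = (max deviation / full scale) * 100%.
Linearity = (0.27 / 984) * 100
Linearity = 0.027 %FS

0.027 %FS


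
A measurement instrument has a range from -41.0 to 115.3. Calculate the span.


Span = upper range - lower range.
Span = 115.3 - (-41.0)
Span = 156.3

156.3


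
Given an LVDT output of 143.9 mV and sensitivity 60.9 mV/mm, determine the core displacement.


Displacement = Vout / sensitivity.
d = 143.9 / 60.9
d = 2.363 mm

2.363 mm


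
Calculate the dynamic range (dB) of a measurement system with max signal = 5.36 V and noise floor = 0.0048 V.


Dynamic range = 20 * log10(Vmax / Vnoise).
DR = 20 * log10(5.36 / 0.0048)
DR = 20 * log10(1116.67)
DR = 60.96 dB

60.96 dB


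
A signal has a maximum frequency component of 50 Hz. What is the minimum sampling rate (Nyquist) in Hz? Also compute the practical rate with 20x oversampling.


By Nyquist theorem, fs_min = 2 * fmax.
fs_min = 2 * 50 = 100 Hz
Practical rate = 20 * fs_min = 20 * 100 = 2000 Hz

fs_min = 100 Hz, fs_practical = 2000 Hz


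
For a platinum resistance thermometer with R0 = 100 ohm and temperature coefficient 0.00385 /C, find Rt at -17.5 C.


The RTD equation: Rt = R0 * (1 + alpha * T).
Rt = 100 * (1 + 0.00385 * -17.5)
Rt = 100 * (1 + -0.067375)
Rt = 100 * 0.932625
Rt = 93.263 ohm

93.263 ohm


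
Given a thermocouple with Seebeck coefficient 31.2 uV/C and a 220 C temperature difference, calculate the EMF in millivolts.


The thermocouple output V = sensitivity * dT.
V = 31.2 uV/C * 220 C
V = 6864.0 uV
V = 6.864 mV

6.864 mV


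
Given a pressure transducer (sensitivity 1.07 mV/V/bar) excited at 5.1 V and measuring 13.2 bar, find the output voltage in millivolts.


Output = sensitivity * Vex * P.
Vout = 1.07 * 5.1 * 13.2
Vout = 5.457 * 13.2
Vout = 72.03 mV

72.03 mV


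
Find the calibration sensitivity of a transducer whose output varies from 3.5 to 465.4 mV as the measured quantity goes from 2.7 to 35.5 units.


Sensitivity = (y2 - y1) / (x2 - x1).
S = (465.4 - 3.5) / (35.5 - 2.7)
S = 461.9 / 32.8
S = 14.0823 mV/unit

14.0823 mV/unit


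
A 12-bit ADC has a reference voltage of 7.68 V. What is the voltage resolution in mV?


The resolution (LSB) of an ADC is Vref / 2^n.
LSB = 7.68 / 2^12
LSB = 7.68 / 4096
LSB = 0.001875 V = 1.875 mV

1.875 mV


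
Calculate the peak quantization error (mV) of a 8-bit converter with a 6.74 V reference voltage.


The maximum quantization error is +/- LSB/2.
LSB = Vref / 2^n = 6.74 / 256 = 0.02632813 V
Max error = LSB / 2 = 0.02632813 / 2 = 0.01316406 V
Max error = 13.1641 mV

13.1641 mV


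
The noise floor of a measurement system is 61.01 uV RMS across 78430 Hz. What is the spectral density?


Noise spectral density = Vrms / sqrt(BW).
NSD = 61.01 / sqrt(78430)
NSD = 61.01 / 280.0536
NSD = 0.2179 uV/sqrt(Hz)

0.2179 uV/sqrt(Hz)


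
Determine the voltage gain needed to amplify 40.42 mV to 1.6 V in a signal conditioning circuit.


Gain = Vout / Vin (converting to same units).
G = 1.6 V / 40.42 mV
G = 1600.0 mV / 40.42 mV
G = 39.58

39.58


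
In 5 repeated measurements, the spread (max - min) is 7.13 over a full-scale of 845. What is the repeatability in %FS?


Repeatability = (spread / full scale) * 100%.
R = (7.13 / 845) * 100
R = 0.844 %FS

0.844 %FS


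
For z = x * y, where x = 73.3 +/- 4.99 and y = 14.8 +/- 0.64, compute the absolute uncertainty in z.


For a product z = x*y, the relative uncertainty is:
uz/z = sqrt((ux/x)^2 + (uy/y)^2)
Relative uncertainties: ux/x = 4.99/73.3 = 0.068076
uy/y = 0.64/14.8 = 0.043243
z = 73.3 * 14.8 = 1084.8
uz = 1084.8 * sqrt(0.068076^2 + 0.043243^2) = 87.492

87.492


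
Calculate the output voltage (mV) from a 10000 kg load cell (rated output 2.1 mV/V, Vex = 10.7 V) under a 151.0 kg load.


Vout = rated_output * Vex * (load / capacity).
Vout = 2.1 * 10.7 * (151.0 / 10000)
Vout = 2.1 * 10.7 * 0.0151
Vout = 0.339 mV

0.339 mV


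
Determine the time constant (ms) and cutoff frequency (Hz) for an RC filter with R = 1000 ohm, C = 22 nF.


Time constant: tau = R * C.
tau = 1000 * 2.20e-08 = 2.2e-05 s
tau = 0.022 ms
Cutoff frequency: fc = 1 / (2*pi*R*C).
fc = 1 / (2*pi*2.2e-05) = 7234.32 Hz

tau = 0.022 ms, fc = 7234.32 Hz


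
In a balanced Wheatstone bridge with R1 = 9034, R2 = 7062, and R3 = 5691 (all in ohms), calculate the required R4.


At balance: R1*R4 = R2*R3, so R4 = R2*R3/R1.
R4 = 7062 * 5691 / 9034
R4 = 40189842 / 9034
R4 = 4448.73 ohm

4448.73 ohm


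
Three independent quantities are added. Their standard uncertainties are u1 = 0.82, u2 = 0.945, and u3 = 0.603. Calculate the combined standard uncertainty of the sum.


For a sum of independent quantities, uc = sqrt(u1^2 + u2^2 + u3^2).
uc = sqrt(0.82^2 + 0.945^2 + 0.603^2)
uc = sqrt(0.6724 + 0.893025 + 0.363609)
uc = 1.3889

1.3889


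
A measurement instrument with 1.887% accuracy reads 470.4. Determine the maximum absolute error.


Absolute error = (accuracy% / 100) * reading.
Error = (1.887 / 100) * 470.4
Error = 0.01887 * 470.4
Error = 8.8764

8.8764


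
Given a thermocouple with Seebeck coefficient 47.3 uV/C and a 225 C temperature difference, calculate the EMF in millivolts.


The thermocouple output V = sensitivity * dT.
V = 47.3 uV/C * 225 C
V = 10642.5 uV
V = 10.643 mV

10.643 mV


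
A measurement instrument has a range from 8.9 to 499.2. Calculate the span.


Span = upper range - lower range.
Span = 499.2 - (8.9)
Span = 490.3

490.3


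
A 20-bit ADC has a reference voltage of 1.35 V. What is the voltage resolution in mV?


The resolution (LSB) of an ADC is Vref / 2^n.
LSB = 1.35 / 2^20
LSB = 1.35 / 1048576
LSB = 1.29e-06 V = 0.00128746 mV

0.00128746 mV


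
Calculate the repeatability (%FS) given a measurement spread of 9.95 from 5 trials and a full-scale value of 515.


Repeatability = (spread / full scale) * 100%.
R = (9.95 / 515) * 100
R = 1.932 %FS

1.932 %FS
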